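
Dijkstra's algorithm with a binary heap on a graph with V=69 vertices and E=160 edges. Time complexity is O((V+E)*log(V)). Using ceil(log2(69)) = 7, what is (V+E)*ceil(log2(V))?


Dijkstra with a binary heap: each vertex is extracted once, each edge may relax once.
Each heap operation costs O(log V).
V + E = 69 + 160 = 229
ceil(log2(69)) = 7 (since 2^6 = 64 < 69 <= 128 = 2^7)
Total heap work = (V+E) * ceil(log2(V)) = 229 * 7 = 1603


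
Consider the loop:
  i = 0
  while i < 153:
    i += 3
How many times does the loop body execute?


Starting at i = 0, each iteration adds 3.
Iterations until i >= 153:
  Iteration 1: i = 0 -> i = 3
  Iteration 2: i = 3 -> i = 6
  Iteration 3: i = 6 -> i = 9
  Iteration 4: i = 9 -> i = 12
  Iteration 5: i = 12 -> i = 15
  Iteration 6: i = 15 -> i = 18
  Iteration 7: i = 18 -> i = 21
  Iteration 8: i = 21 -> i = 24
  ... continuing ...
Total iterations = ceil(153/3) = 51


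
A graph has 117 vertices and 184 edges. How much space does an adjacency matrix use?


Adjacency matrix: V x V grid of entries
Space = V^2 = 117^2 = 117 * 117 = 13689


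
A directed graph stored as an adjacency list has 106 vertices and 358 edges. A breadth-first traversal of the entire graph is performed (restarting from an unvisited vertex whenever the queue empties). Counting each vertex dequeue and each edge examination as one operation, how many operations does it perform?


A full BFS traversal dequeues each vertex once and examines each edge once.
Vertex visits: 106
Edge visits: 358
V + E = 106 + 358 = 464


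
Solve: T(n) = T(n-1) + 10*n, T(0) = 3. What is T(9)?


Expanding the recurrence:
T(9) = T(8) + 10*9
       = T(7) + 10*8 + 10*9
       ...
       = T(0) + 10*(1 + 2 + ... + 9)
       = 3 + 10 * 9*10/2
       = 3 + 10 * 45
       = 3 + 450 = 453


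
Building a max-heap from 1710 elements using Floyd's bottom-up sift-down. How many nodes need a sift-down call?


In a heap of 1710 elements (0-indexed array):
  Last element index: 1709
  Parent of last element: floor((1709 - 1) / 2) = 854
  Internal nodes: indices 0 to 854
  Count = floor(1710/2) = 855


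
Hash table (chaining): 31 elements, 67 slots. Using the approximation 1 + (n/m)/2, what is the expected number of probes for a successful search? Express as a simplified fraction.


Computing expected probes:
alpha = 31/67
= 1 + alpha/2
= 1 + 31/(2*67)
= (2*67 + 31) / (2*67)
= 165/134


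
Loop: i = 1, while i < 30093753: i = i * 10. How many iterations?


i multiplies by 10 each step:
i = 1 -> 10 -> 100 -> 1000 -> 10000 -> 100000 -> 1000000 -> 10000000 -> 100000000 (stop)
Iterations = ceil(log_10(30093753)) = 8


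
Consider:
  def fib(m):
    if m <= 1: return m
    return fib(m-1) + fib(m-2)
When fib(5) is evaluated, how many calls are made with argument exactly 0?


Let N(m) = number of times fib(m) is called while evaluating fib(5).
N(5) = 1 (the initial call).
N(4) = 1 (only fib(5) calls it).
For 1 <= m <= 3: fib(m) is called by fib(m+1) and fib(m+2), so
  N(m) = N(m+1) + N(m+2).
fib(0) is called only by fib(2), so N(0) = N(2).
Walk down from m=5:
  N(5)=1, N(4)=1, N(3)=2, N(2)=3, N(1)=5, N(0)=N(2)=3
N(0) = 3


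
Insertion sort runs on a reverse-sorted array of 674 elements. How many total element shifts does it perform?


Sum of shifts = 1 + 2 + 3 + ... + 673
= 674 * 673 / 2
= 453602 / 2
= 226801


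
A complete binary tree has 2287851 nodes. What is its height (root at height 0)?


In a complete binary tree, level k holds nodes 2^k .. 2^(k+1)-1 (1-indexed).
Height = floor(log2(n)) = floor(log2(2287851)) = 21
Check: 2^21 = 2097152 <= 2287851 < 4194304 = 2^22


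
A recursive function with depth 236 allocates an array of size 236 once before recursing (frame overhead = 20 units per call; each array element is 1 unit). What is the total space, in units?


Array allocation: 236 units (allocated once)
Stack frames: 236 deep * 20 per frame = 4720 units
Total = 236 + 4720 = 4956


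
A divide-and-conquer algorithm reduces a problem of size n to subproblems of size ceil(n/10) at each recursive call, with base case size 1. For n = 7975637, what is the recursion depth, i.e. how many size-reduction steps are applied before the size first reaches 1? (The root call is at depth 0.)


Each step divides the size by 10 (rounding up); after k steps the size is ceil(n/10^k), which equals 1 exactly when 10^k >= n.
So the depth is the smallest k with 10^k >= 7975637, i.e. ceil(log_10(7975637)).
10^6 = 1000000 < 7975637 <= 10000000 = 10^7
Recursion depth = 7


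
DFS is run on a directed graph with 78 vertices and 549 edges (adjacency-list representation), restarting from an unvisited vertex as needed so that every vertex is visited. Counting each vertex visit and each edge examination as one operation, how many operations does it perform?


A full DFS traversal processes each vertex exactly once (push/pop on stack).
Each directed edge is examined once.
V = 78, E = 549
V + E = 627


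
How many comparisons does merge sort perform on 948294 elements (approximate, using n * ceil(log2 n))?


Recursion depth: ceil(log2(948294)) = 20
Each recursion level merges n = 948294 elements
Total = 948294 * 20 = 18965880


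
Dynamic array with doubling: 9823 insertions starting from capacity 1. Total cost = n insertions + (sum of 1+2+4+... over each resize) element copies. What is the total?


n = 9823
Insertion costs: 9823
Resizes copy 1, 2, 4, ... up to the largest power of 2 that is <= n-1 = 9822, i.e. 8192.
Copy costs = 1 + 2 + 4 + 8 + 16 + 32 + 64 + 128 + 256 + 512 + 1024 + 2048 + 4096 + 8192 = 16383
Total = 9823 + 16383 = 26206


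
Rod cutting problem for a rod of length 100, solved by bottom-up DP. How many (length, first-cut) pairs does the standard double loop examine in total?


For each subproblem length i = 1..100, the inner loop considers i possible first cuts.
Total = 1 + 2 + ... + 100
= 100*(100+1)/2
= 100*101/2 = 5050


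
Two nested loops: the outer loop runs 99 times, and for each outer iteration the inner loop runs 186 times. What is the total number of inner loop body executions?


Outer loop: 99 iterations
Inner loop: 186 iterations per outer iteration
Total = 99 * 186 = 18414


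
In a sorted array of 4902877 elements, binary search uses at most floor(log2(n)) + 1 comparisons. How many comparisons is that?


Halving sequence: 4902877 -> 2451438 -> 1225719 -> 612859 -> 306429 -> 153214 -> 76607 -> 38303 -> 19151 -> 9575 -> 4787 -> 2393 -> 1196 -> 598 -> 299 -> 149 -> 74 -> 37 -> 18 -> 9 -> 4 -> 2 -> 1
Number of halvings = 22
Max comparisons = 22 + 1 = 23


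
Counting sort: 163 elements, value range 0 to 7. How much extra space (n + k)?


n = 163 (output array)
k = 8 (count array for 8 distinct values)
Extra space = 163 + 8 = 171


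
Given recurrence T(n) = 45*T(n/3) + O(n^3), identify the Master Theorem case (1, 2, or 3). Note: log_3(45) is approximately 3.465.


Master Theorem parameters: a=45, b=3, c=3
log_b(a) = 3.465
Compare b^c with a: 3^3 = 27 < 45, so c < log_b(a).
Comparing c=3 vs log_b(a)=3.465:
3 < 3.465 => Case 1
Result: T(n) = O(n^(log_3 45)) ~ O(n^3.465)
Master Theorem case = 1


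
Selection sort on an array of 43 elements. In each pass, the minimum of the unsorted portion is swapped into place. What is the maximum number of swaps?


Selection sort performs one swap per pass:
  Pass 1: find min in positions 0 to 42, swap with position 0
  Pass 2: find min in positions 1 to 42, swap with position 1
  Pass 3: find min in positions 2 to 42, swap with position 2
  Pass 4: find min in positions 3 to 42, swap with position 3
  Pass 5: find min in positions 4 to 42, swap with position 4
  ... (37 more passes)
Total passes (and swaps) = n - 1 = 43 - 1 = 42


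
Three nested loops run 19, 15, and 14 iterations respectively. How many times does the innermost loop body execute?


Loop 1 (outermost): 19 iterations
Loop 2 (middle): 15 iterations per outer
Loop 3 (innermost): 14 iterations per middle
Total = 19 * 15 * 14 = 3990


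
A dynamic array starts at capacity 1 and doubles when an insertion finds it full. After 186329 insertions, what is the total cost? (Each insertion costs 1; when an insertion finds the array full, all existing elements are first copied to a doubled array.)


Insertion cost: 186329 (one per element)
Resizes occur just before inserting elements 2, 3, 5, 9, ...
Elements copied at each resize: 1 + 2 + 4 + 8 + 16 + 32 + 64 + 128 + 256 + 512 + 1024 + 2048 + 4096 + 8192 + 16384 + 32768 + 65536 + 131072
Sum of copies = 262143 (geometric series: 2^k - 1)
Total = 186329 + 262143 = 448472


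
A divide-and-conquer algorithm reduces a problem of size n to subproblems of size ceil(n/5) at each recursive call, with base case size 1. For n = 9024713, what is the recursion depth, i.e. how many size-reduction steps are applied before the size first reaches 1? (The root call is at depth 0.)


Each step divides the size by 5 (rounding up); after k steps the size is ceil(n/5^k), which equals 1 exactly when 5^k >= n.
So the depth is the smallest k with 5^k >= 9024713, i.e. ceil(log_5(9024713)).
5^9 = 1953125 < 9024713 <= 9765625 = 5^10
Recursion depth = 10


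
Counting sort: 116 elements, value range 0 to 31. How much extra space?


n = 116 (output array)
k = 32 (count array for 32 distinct values)
Extra space = 116 + 32 = 148


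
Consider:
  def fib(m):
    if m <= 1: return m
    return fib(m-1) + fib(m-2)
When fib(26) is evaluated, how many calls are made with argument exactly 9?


Let N(m) = number of times fib(m) is called while evaluating fib(26).
N(26) = 1 (the initial call).
N(25) = 1 (only fib(26) calls it).
For 1 <= m <= 24: fib(m) is called by fib(m+1) and fib(m+2), so
  N(m) = N(m+1) + N(m+2).
fib(0) is called only by fib(2), so N(0) = N(2).
Walk down from m=26:
  N(26)=1, N(25)=1, N(24)=2, N(23)=3, N(22)=5, N(21)=8, N(20)=13, N(19)=21, N(18)=34, N(17)=55, N(16)=89, N(15)=144, N(14)=233, N(13)=377, N(12)=610, N(11)=987, N(10)=1597, N(9)=2584
N(9) = 2584


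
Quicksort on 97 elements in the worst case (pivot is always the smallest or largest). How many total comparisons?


In the worst case, each partition step picks the worst pivot:
  Partition 1: 96 comparisons (n-1 elements to compare)
  Partition 2: 95 comparisons
  Partition 3: 94 comparisons
  Partition 4: 93 comparisons
  Partition 5: 92 comparisons
  ...
  Last partition: 0 comparisons
Total = (n-1) + (n-2) + ... + 1 + 0 = n*(n-1)/2
= 97*96/2 = 4656


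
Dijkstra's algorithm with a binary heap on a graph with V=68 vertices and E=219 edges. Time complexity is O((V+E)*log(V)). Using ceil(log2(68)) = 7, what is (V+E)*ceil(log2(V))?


Dijkstra with a binary heap: each vertex is extracted once, each edge may relax once.
Each heap operation costs O(log V).
V + E = 68 + 219 = 287
ceil(log2(68)) = 7 (since 2^6 = 64 < 68 <= 128 = 2^7)
Total heap work = (V+E) * ceil(log2(V)) = 287 * 7 = 2009


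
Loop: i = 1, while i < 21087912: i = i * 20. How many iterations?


i multiplies by 20 each step:
i = 1 -> 20 -> 400 -> 8000 -> 160000 -> 3200000 -> 64000000 (stop)
Iterations = ceil(log_20(21087912)) = 6


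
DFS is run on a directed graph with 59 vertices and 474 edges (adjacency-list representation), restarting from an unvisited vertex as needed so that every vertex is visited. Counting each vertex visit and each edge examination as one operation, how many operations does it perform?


A full DFS traversal processes each vertex exactly once (push/pop on stack).
Each directed edge is examined once.
V = 59, E = 474
V + E = 533


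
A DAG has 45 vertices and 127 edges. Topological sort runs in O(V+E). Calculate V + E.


V = 45 (vertex processing)
E = 127 (edge processing)
V + E = 45 + 127 = 172


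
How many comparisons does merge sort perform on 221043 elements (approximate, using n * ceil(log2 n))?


Recursion depth: ceil(log2(221043)) = 18
Each recursion level merges n = 221043 elements
Total = 221043 * 18 = 3978774


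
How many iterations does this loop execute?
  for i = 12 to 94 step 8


The loop variable i takes values starting at 12 and increments by 8 each iteration.
Sequence: i = 12, 20, 28, 36, 44, 52, 60, 68, 76, ...
The upper bound 94 is inclusive, so the count is floor((last - first) / step) + 1:
floor((94 - 12) / 8) + 1 = floor(82/8) + 1 = 10 + 1 = 11


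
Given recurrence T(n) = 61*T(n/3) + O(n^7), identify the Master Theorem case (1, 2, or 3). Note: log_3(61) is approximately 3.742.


Master Theorem parameters: a=61, b=3, c=7
log_b(a) = 3.742
Compare b^c with a: 3^7 = 2187 > 61, so c > log_b(a).
Comparing c=7 vs log_b(a)=3.742:
7 > 3.742 => Case 3
Result: T(n) = O(n^7)
Master Theorem case = 3


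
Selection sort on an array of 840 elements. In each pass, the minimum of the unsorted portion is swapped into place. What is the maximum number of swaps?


Selection sort performs one swap per pass:
  Pass 1: find min in positions 0 to 839, swap with position 0
  Pass 2: find min in positions 1 to 839, swap with position 1
  Pass 3: find min in positions 2 to 839, swap with position 2
  Pass 4: find min in positions 3 to 839, swap with position 3
  Pass 5: find min in positions 4 to 839, swap with position 4
  ... (834 more passes)
Total passes (and swaps) = n - 1 = 840 - 1 = 839


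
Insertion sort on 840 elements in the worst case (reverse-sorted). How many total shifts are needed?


In the worst case (reverse-sorted), each element shifts past all previous:
  Element 1: 1 shifts
  Element 2: 2 shifts
  Element 3: 3 shifts
  Element 4: 4 shifts
  Element 5: 5 shifts
  ...
  Element 839: 839 shifts
Total = 1 + 2 + ... + 839
= 840*(840-1)/2 = 352380


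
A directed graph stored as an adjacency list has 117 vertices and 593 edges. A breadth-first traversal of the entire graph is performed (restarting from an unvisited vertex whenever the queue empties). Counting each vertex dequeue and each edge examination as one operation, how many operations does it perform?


A full BFS traversal dequeues each vertex once and examines each edge once.
Vertex visits: 117
Edge visits: 593
V + E = 117 + 593 = 710


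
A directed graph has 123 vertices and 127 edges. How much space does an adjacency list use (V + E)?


Adjacency list: one list head per vertex + one entry per edge
Vertex heads: 123
Edge entries: 127
Total = 123 + 127 = 250


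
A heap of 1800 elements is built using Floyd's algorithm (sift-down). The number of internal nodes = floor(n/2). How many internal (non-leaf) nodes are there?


Leaf nodes occupy roughly half the array.
Sift-down is called for each internal node, starting from the last one.
Internal nodes = floor(n/2) = floor(1800/2) = 900


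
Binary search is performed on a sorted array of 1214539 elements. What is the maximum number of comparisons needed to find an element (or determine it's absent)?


Binary search halves the search space each comparison:
  Step 1: search space = 1214539 -> 607269
  Step 2: search space = 607269 -> 303634
  Step 3: search space = 303634 -> 151817
  Step 4: search space = 151817 -> 75908
  Step 5: search space = 75908 -> 37954
  Step 6: search space = 37954 -> 18977
  Step 7: search space = 18977 -> 9488
  Step 8: search space = 9488 -> 4744
  Step 9: search space = 4744 -> 2372
  Step 10: search space = 2372 -> 1186
  Step 11: search space = 1186 -> 593
  Step 12: search space = 593 -> 296
  Step 13: search space = 296 -> 148
  Step 14: search space = 148 -> 74
  Step 15: search space = 74 -> 37
  Step 16: search space = 37 -> 18
  Step 17: search space = 18 -> 9
  Step 18: search space = 9 -> 4
  Step 19: search space = 4 -> 2
  Step 20: search space = 2 -> 1
  Step 21: search space = 1 (final check)
Maximum comparisons = floor(log2(1214539)) + 1 = 20 + 1 = 21


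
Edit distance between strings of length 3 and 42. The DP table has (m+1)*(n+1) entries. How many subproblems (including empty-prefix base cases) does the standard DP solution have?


The table includes base cases (empty prefixes).
Rows: (m+1) = 4
Columns: (n+1) = 43
Total = 4 * 43 = 172


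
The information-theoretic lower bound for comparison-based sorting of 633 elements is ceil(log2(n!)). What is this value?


A binary decision tree of height h has at most 2^h leaves and needs at least n! of them, so h >= ceil(log2(n!)).
633! is far too large to multiply out, so use Stirling's series:
  ln(n!) ~ n ln n - n + (1/2) ln(2 pi n) + 1/(12n)  (error below 1/(360 n^3), negligible here)
  ln(633) = 6.4504704
  n ln n = 633 * 6.4504704 = 4083.1478
  (1/2) ln(2 pi * 633) = (1/2) ln(3977.2563) = 4.1442
  1/(12*633) = 0.0001
  ln(633!) ~ 4083.1478 - 633 + 4.1442 + 0.0001 = 3454.2921
Convert to base 2: log2(633!) = 3454.2921 / ln 2 = 3454.2921 / 0.69314718 = 4983.4901
ceil(4983.4901) = 4984


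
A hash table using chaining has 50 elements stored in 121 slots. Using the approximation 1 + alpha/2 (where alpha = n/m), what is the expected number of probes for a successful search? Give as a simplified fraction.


Load factor alpha = n/m = 50/121
Expected probes = 1 + alpha/2 = 1 + 50/(2*121)
= 1 + 50/242
= 242/242 + 50/242
= 292/242
Simplify: 146/121


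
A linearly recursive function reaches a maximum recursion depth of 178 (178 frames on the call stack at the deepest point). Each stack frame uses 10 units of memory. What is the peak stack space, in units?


Maximum recursion depth = 178 frames
Memory per frame = 10 units
Total stack space = depth * frame_size
= 178 * 10 = 1780


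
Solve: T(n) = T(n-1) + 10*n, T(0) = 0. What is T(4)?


Expanding the recurrence:
T(4) = T(3) + 10*4
       = T(2) + 10*3 + 10*4
       ...
       = T(0) + 10*(1 + 2 + ... + 4)
       = 0 + 10 * 4*5/2
       = 0 + 10 * 10
       = 0 + 100 = 100


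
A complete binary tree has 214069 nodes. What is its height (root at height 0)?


In a complete binary tree, level k holds nodes 2^k .. 2^(k+1)-1 (1-indexed).
Height = floor(log2(n)) = floor(log2(214069)) = 17
Check: 2^17 = 131072 <= 214069 < 262144 = 2^18


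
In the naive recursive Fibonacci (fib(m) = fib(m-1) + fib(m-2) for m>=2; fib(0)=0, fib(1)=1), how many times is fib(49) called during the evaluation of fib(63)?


Let N(m) = number of times fib(m) is called while evaluating fib(63).
N(63) = 1 (the initial call).
N(62) = 1 (only fib(63) calls it).
For 1 <= m <= 61: fib(m) is called by fib(m+1) and fib(m+2), so
  N(m) = N(m+1) + N(m+2).
fib(0) is called only by fib(2), so N(0) = N(2).
Walk down from m=63:
  N(63)=1, N(62)=1, N(61)=2, N(60)=3, N(59)=5, N(58)=8, N(57)=13, N(56)=21, N(55)=34, N(54)=55, N(53)=89, N(52)=144, N(51)=233, N(50)=377, N(49)=610
N(49) = 610


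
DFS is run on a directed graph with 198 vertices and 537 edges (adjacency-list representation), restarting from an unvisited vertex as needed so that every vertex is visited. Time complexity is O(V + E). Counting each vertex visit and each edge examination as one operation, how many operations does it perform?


A full DFS traversal processes each vertex exactly once (push/pop on stack).
Each directed edge is examined once.
V = 198, E = 537
V + E = 735


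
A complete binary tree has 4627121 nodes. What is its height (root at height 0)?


In a complete binary tree, level k holds nodes 2^k .. 2^(k+1)-1 (1-indexed).
Height = floor(log2(n)) = floor(log2(4627121)) = 22
Check: 2^22 = 4194304 <= 4627121 < 8388608 = 2^23


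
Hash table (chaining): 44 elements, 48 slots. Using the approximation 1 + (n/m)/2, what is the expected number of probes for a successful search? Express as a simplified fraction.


Computing expected probes:
alpha = 44/48
= 1 + alpha/2
= 1 + 44/(2*48)
= (2*48 + 44) / (2*48)
= 140/96 = 35/24


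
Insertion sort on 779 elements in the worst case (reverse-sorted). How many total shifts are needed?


In the worst case (reverse-sorted), each element shifts past all previous:
  Element 1: 1 shifts
  Element 2: 2 shifts
  Element 3: 3 shifts
  Element 4: 4 shifts
  Element 5: 5 shifts
  ...
  Element 778: 778 shifts
Total = 1 + 2 + ... + 778
= 779*(779-1)/2 = 303031


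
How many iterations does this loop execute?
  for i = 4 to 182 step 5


The loop variable i takes values starting at 4 and increments by 5 each iteration.
Sequence: i = 4, 9, 14, 19, 24, 29, 34, 39, 44, ...
The upper bound 182 is inclusive, so the count is floor((last - first) / step) + 1:
floor((182 - 4) / 5) + 1 = floor(178/5) + 1 = 35 + 1 = 36


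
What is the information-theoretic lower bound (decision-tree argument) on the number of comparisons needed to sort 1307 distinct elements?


A binary decision tree of height h has at most 2^h leaves and needs at least n! of them, so h >= ceil(log2(n!)).
1307! is far too large to multiply out, so use Stirling's series:
  ln(n!) ~ n ln n - n + (1/2) ln(2 pi n) + 1/(12n)  (error below 1/(360 n^3), negligible here)
  ln(1307) = 7.1754897
  n ln n = 1307 * 7.1754897 = 9378.3650
  (1/2) ln(2 pi * 1307) = (1/2) ln(8212.1232) = 4.5067
  1/(12*1307) = 0.0001
  ln(1307!) ~ 9378.3650 - 1307 + 4.5067 + 0.0001 = 8075.8718
Convert to base 2: log2(1307!) = 8075.8718 / ln 2 = 8075.8718 / 0.69314718 = 11651.0202
ceil(11651.0202) = 11652


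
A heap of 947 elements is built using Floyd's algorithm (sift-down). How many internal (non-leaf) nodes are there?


Leaf nodes occupy roughly half the array.
Sift-down is called for each internal node, starting from the last one.
Internal nodes = floor(n/2) = floor(947/2) = 473


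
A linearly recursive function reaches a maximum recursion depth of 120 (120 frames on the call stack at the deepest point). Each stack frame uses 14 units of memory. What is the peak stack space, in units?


Maximum recursion depth = 120 frames
Memory per frame = 14 units
Total stack space = depth * frame_size
= 120 * 14 = 1680


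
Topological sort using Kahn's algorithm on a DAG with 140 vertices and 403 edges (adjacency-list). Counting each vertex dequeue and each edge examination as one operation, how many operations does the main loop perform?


Kahn's algorithm:
  1. Compute in-degrees: O(V + E)
  2. Process queue: each vertex dequeued once (O(V))
     each edge examined once (O(E))
Total = V + E = 140 + 403 = 543


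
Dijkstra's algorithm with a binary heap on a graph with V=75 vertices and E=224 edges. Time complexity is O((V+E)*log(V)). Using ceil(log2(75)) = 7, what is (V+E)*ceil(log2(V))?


Dijkstra with a binary heap: each vertex is extracted once, each edge may relax once.
Each heap operation costs O(log V).
V + E = 75 + 224 = 299
ceil(log2(75)) = 7 (since 2^6 = 64 < 75 <= 128 = 2^7)
Total heap work = (V+E) * ceil(log2(V)) = 299 * 7 = 2093


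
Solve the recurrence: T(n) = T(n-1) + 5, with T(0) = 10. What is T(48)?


Unrolling the recurrence:
T(48) = T(47) + 5
       = T(46) + 5 + 5
       = T(45) + 5*3
       ...
       = T(0) + 5*48
       = 10 + 240 = 250


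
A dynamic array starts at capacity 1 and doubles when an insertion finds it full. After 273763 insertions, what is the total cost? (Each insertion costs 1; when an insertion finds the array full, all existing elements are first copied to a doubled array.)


Insertion cost: 273763 (one per element)
Resizes occur just before inserting elements 2, 3, 5, 9, ...
Elements copied at each resize: 1 + 2 + 4 + 8 + 16 + 32 + 64 + 128 + 256 + 512 + 1024 + 2048 + 4096 + 8192 + 16384 + 32768 + 65536 + 131072 + 262144
Sum of copies = 524287 (geometric series: 2^k - 1)
Total = 273763 + 524287 = 798050


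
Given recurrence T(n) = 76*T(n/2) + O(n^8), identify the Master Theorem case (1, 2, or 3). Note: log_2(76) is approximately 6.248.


Master Theorem parameters: a=76, b=2, c=8
log_b(a) = 6.248
Compare b^c with a: 2^8 = 256 > 76, so c > log_b(a).
Comparing c=8 vs log_b(a)=6.248:
8 > 6.248 => Case 3
Result: T(n) = O(n^8)
Master Theorem case = 3


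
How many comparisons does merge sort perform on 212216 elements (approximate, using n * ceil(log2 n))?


Recursion depth: ceil(log2(212216)) = 18
Each recursion level merges n = 212216 elements
Total = 212216 * 18 = 3819888


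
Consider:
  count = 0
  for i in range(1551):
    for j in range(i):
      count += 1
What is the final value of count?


For each i, the inner loop runs i times:
  i=0: inner runs 0 times
  i=1: inner runs 1 time
  i=2: inner runs 2 times
  i=3: inner runs 3 times
  i=4: inner runs 4 times
  i=5: inner runs 5 times
  i=6: inner runs 6 times
  i=7: inner runs 7 times
  ...
Total = 0 + 1 + 2 + ... + 1550 = 1551*(1551-1)/2 = 1202025


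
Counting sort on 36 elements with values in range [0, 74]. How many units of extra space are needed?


Output array size: 36 (to store sorted result)
Count array size: 75 (one slot per possible value, range 0 to 74)
Total extra space = 36 + 75 = 111


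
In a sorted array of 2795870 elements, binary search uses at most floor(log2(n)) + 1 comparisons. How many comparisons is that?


Halving sequence: 2795870 -> 1397935 -> 698967 -> 349483 -> 174741 -> 87370 -> 43685 -> 21842 -> 10921 -> 5460 -> 2730 -> 1365 -> 682 -> 341 -> 170 -> 85 -> 42 -> 21 -> 10 -> 5 -> 2 -> 1
Number of halvings = 21
Max comparisons = 21 + 1 = 22


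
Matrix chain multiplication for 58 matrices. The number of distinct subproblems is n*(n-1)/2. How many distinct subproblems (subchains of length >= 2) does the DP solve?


Subproblems are indexed by (i, j) where i < j.
Number of such pairs = n*(n-1)/2
= 58 * 57 / 2
= 1653


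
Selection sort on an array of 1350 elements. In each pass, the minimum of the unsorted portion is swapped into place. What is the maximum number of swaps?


Selection sort performs one swap per pass:
  Pass 1: find min in positions 0 to 1349, swap with position 0
  Pass 2: find min in positions 1 to 1349, swap with position 1
  Pass 3: find min in positions 2 to 1349, swap with position 2
  Pass 4: find min in positions 3 to 1349, swap with position 3
  Pass 5: find min in positions 4 to 1349, swap with position 4
  ... (1344 more passes)
Total passes (and swaps) = n - 1 = 1350 - 1 = 1349


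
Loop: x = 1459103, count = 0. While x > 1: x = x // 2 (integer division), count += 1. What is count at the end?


The variable x halves each step:
x = 1459103 -> 729551 -> 364775 -> 182387 -> 91193 -> 45596 -> 22798 -> 11399 -> 5699 -> 2849 -> 1424 -> 712 -> 356 -> 178 -> 89 -> 44 -> 22 -> 11 -> 5 -> 2 -> 1
Number of halvings = floor(log2(1459103)) = 20


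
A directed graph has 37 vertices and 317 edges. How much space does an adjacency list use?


Adjacency list: one list head per vertex + one entry per edge
Vertex heads: 37
Edge entries: 317
Total = 37 + 317 = 354


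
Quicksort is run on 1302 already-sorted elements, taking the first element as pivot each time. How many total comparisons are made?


Sum of comparisons per partition:
1301 + 1300 + ... + 1 + 0
= 1302 * (1302 - 1) / 2
= 1302 * 1301 / 2
= 846951


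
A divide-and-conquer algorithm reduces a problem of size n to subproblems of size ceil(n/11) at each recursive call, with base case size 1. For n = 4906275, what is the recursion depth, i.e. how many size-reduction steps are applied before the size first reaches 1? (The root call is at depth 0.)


Each step divides the size by 11 (rounding up); after k steps the size is ceil(n/11^k), which equals 1 exactly when 11^k >= n.
So the depth is the smallest k with 11^k >= 4906275, i.e. ceil(log_11(4906275)).
11^6 = 1771561 < 4906275 <= 19487171 = 11^7
Recursion depth = 7


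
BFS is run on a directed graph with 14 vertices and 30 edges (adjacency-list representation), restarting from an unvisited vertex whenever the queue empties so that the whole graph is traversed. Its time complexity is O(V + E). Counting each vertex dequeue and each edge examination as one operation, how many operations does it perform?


A full BFS traversal dequeues each vertex exactly once and examines each directed edge exactly once.
V = 14 (vertex processing cost)
E = 30 (edge examination cost)
Total operations proportional to V + E = 14 + 30 = 44


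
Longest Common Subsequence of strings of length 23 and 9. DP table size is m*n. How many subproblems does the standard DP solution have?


DP table indexed by positions in both strings.
First string: 23 positions
Second string: 9 positions
Total = 23 * 9 = 207


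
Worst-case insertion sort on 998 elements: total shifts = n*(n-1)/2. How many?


Sum of shifts = 1 + 2 + 3 + ... + 997
= 998 * 997 / 2
= 995006 / 2
= 497503


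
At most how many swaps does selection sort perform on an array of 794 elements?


Each of the 793 passes places one element in its final position.
Pass 1: swap minimum into position 0
Pass 2: swap minimum of remaining into position 1
...
Pass 793: last two elements, one swap
Maximum swaps = 794 - 1 = 793


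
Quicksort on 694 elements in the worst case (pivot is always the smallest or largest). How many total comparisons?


In the worst case, each partition step picks the worst pivot:
  Partition 1: 693 comparisons (n-1 elements to compare)
  Partition 2: 692 comparisons
  Partition 3: 691 comparisons
  Partition 4: 690 comparisons
  Partition 5: 689 comparisons
  ...
  Last partition: 0 comparisons
Total = (n-1) + (n-2) + ... + 1 + 0 = n*(n-1)/2
= 694*693/2 = 240471


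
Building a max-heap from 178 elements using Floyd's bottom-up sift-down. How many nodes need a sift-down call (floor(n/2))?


In a heap of 178 elements (0-indexed array):
  Last element index: 177
  Parent of last element: floor((177 - 1) / 2) = 88
  Internal nodes: indices 0 to 88
  Count = floor(178/2) = 89


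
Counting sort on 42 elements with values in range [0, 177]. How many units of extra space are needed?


Output array size: 42 (to store sorted result)
Count array size: 178 (one slot per possible value, range 0 to 177)
Total extra space = 42 + 178 = 220


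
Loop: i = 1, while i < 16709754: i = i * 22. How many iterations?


i multiplies by 22 each step:
i = 1 -> 22 -> 484 -> 10648 -> 234256 -> 5153632 -> 113379904 (stop)
Iterations = ceil(log_22(16709754)) = 6


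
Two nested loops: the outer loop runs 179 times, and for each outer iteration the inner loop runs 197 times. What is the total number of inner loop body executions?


Outer loop: 179 iterations
Inner loop: 197 iterations per outer iteration
Total = 179 * 197 = 35263


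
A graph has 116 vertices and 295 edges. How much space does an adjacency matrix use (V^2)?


Adjacency matrix: V x V grid of entries
Space = V^2 = 116^2 = 116 * 116 = 13456


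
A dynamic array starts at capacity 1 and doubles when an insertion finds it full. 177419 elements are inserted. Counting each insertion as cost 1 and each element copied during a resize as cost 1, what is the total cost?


n = 177419
Insertion costs: 177419
Resizes copy 1, 2, 4, ... up to the largest power of 2 that is <= n-1 = 177418, i.e. 131072.
Copy costs = 1 + 2 + 4 + 8 + 16 + 32 + 64 + 128 + 256 + 512 + 1024 + 2048 + 4096 + 8192 + 16384 + 32768 + 65536 + 131072 = 262143
Total = 177419 + 262143 = 439562


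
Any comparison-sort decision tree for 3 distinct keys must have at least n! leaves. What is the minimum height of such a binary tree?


A binary decision tree of height h has at most 2^h leaves and needs at least n! of them, so h >= ceil(log2(n!)).
Compute 3! as a running product:
  x2 = 2, x3 = 6
3! = 6
Bracket between powers of 2:
  2^2 = 4 < 6 <= 8 = 2^3
So ceil(log2(3!)) = 3


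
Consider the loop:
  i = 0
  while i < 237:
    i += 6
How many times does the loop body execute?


Starting at i = 0, each iteration adds 6.
Iterations until i >= 237:
  Iteration 1: i = 0 -> i = 6
  Iteration 2: i = 6 -> i = 12
  Iteration 3: i = 12 -> i = 18
  Iteration 4: i = 18 -> i = 24
  Iteration 5: i = 24 -> i = 30
  Iteration 6: i = 30 -> i = 36
  Iteration 7: i = 36 -> i = 42
  Iteration 8: i = 42 -> i = 48
  ... continuing ...
Total iterations = ceil(237/6) = 40


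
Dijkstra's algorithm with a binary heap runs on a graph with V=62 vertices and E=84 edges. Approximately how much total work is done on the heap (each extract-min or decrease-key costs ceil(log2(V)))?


Dijkstra with a binary heap: each vertex is extracted once, each edge may relax once.
Each heap operation costs O(log V).
V + E = 62 + 84 = 146
ceil(log2(62)) = 6 (since 2^5 = 32 < 62 <= 64 = 2^6)
Total heap work = (V+E) * ceil(log2(V)) = 146 * 6 = 876


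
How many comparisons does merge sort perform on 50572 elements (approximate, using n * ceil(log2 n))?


Recursion depth: ceil(log2(50572)) = 16
Each recursion level merges n = 50572 elements
Total = 50572 * 16 = 809152


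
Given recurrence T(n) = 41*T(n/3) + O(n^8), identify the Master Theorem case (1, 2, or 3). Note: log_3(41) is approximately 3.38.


Master Theorem parameters: a=41, b=3, c=8
log_b(a) = 3.38
Compare b^c with a: 3^8 = 6561 > 41, so c > log_b(a).
Comparing c=8 vs log_b(a)=3.38:
8 > 3.38 => Case 3
Result: T(n) = O(n^8)
Master Theorem case = 3


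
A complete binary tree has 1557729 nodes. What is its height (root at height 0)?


In a complete binary tree, level k holds nodes 2^k .. 2^(k+1)-1 (1-indexed).
Height = floor(log2(n)) = floor(log2(1557729)) = 20
Check: 2^20 = 1048576 <= 1557729 < 2097152 = 2^21


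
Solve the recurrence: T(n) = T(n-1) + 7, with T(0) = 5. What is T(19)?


Unrolling the recurrence:
T(19) = T(18) + 7
       = T(17) + 7 + 7
       = T(16) + 7*3
       ...
       = T(0) + 7*19
       = 5 + 133 = 138


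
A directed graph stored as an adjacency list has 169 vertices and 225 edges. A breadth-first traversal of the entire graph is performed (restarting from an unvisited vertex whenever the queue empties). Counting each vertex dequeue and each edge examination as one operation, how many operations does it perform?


A full BFS traversal dequeues each vertex once and examines each edge once.
Vertex visits: 169
Edge visits: 225
V + E = 169 + 225 = 394


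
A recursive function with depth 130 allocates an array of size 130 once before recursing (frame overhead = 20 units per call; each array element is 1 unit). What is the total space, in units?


Array allocation: 130 units (allocated once)
Stack frames: 130 deep * 20 per frame = 2600 units
Total = 130 + 2600 = 2730


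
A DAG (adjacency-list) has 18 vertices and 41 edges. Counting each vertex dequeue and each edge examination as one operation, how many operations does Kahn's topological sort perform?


V = 18 (vertex processing)
E = 41 (edge processing)
V + E = 18 + 41 = 59


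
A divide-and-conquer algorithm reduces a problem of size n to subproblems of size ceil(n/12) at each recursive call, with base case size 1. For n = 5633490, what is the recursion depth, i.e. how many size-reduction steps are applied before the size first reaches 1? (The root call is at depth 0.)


Each step divides the size by 12 (rounding up); after k steps the size is ceil(n/12^k), which equals 1 exactly when 12^k >= n.
So the depth is the smallest k with 12^k >= 5633490, i.e. ceil(log_12(5633490)).
12^6 = 2985984 < 5633490 <= 35831808 = 12^7
Recursion depth = 7


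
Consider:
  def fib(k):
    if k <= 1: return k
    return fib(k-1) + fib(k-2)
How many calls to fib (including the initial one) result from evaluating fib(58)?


Let C(m) = total calls to evaluate fib(m). Then C(0)=C(1)=1, and
C(m) = 1 + C(m-1) + C(m-2) for m >= 2.
Build the table (each entry = 1 + previous two):
  C(0) = 1
  C(1) = 1
  C(2) = 1 + 1 + 1 = 3
  C(3) = 1 + 3 + 1 = 5
  C(4) = 1 + 5 + 3 = 9
  C(5) = 1 + 9 + 5 = 15
  C(6) = 1 + 15 + 9 = 25
  C(7) = 1 + 25 + 15 = 41
  C(8) = 1 + 41 + 25 = 67
  C(9) = 1 + 67 + 41 = 109
  C(10) = 1 + 109 + 67 = 177
  C(11) = 1 + 177 + 109 = 287
  C(12) = 1 + 287 + 177 = 465
  C(13) = 1 + 465 + 287 = 753
  C(14) = 1 + 753 + 465 = 1219
  C(15) = 1 + 1219 + 753 = 1973
  C(16) = 1 + 1973 + 1219 = 3193
  C(17) = 1 + 3193 + 1973 = 5167
  C(18) = 1 + 5167 + 3193 = 8361
  C(19) = 1 + 8361 + 5167 = 13529
  C(20) = 1 + 13529 + 8361 = 21891
  C(21) = 1 + 21891 + 13529 = 35421
  C(22) = 1 + 35421 + 21891 = 57313
  C(23) = 1 + 57313 + 35421 = 92735
  C(24) = 1 + 92735 + 57313 = 150049
  C(25) = 1 + 150049 + 92735 = 242785
  C(26) = 1 + 242785 + 150049 = 392835
  C(27) = 1 + 392835 + 242785 = 635621
  C(28) = 1 + 635621 + 392835 = 1028457
  C(29) = 1 + 1028457 + 635621 = 1664079
  C(30) = 1 + 1664079 + 1028457 = 2692537
  C(31) = 1 + 2692537 + 1664079 = 4356617
  C(32) = 1 + 4356617 + 2692537 = 7049155
  C(33) = 1 + 7049155 + 4356617 = 11405773
  C(34) = 1 + 11405773 + 7049155 = 18454929
  C(35) = 1 + 18454929 + 11405773 = 29860703
  C(36) = 1 + 29860703 + 18454929 = 48315633
  C(37) = 1 + 48315633 + 29860703 = 78176337
  C(38) = 1 + 78176337 + 48315633 = 126491971
  C(39) = 1 + 126491971 + 78176337 = 204668309
  C(40) = 1 + 204668309 + 126491971 = 331160281
  C(41) = 1 + 331160281 + 204668309 = 535828591
  C(42) = 1 + 535828591 + 331160281 = 866988873
  C(43) = 1 + 866988873 + 535828591 = 1402817465
  C(44) = 1 + 1402817465 + 866988873 = 2269806339
  C(45) = 1 + 2269806339 + 1402817465 = 3672623805
  C(46) = 1 + 3672623805 + 2269806339 = 5942430145
  C(47) = 1 + 5942430145 + 3672623805 = 9615053951
  C(48) = 1 + 9615053951 + 5942430145 = 15557484097
  C(49) = 1 + 15557484097 + 9615053951 = 25172538049
  C(50) = 1 + 25172538049 + 15557484097 = 40730022147
  C(51) = 1 + 40730022147 + 25172538049 = 65902560197
  C(52) = 1 + 65902560197 + 40730022147 = 106632582345
  C(53) = 1 + 106632582345 + 65902560197 = 172535142543
  C(54) = 1 + 172535142543 + 106632582345 = 279167724889
  C(55) = 1 + 279167724889 + 172535142543 = 451702867433
  C(56) = 1 + 451702867433 + 279167724889 = 730870592323
  C(57) = 1 + 730870592323 + 451702867433 = 1182573459757
  C(58) = 1 + 1182573459757 + 730870592323 = 1913444052081
Total calls for fib(58) = 1913444052081


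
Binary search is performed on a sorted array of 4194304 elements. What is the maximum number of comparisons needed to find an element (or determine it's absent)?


Binary search halves the search space each comparison:
  Step 1: search space = 4194304 -> 2097152
  Step 2: search space = 2097152 -> 1048576
  Step 3: search space = 1048576 -> 524288
  Step 4: search space = 524288 -> 262144
  Step 5: search space = 262144 -> 131072
  Step 6: search space = 131072 -> 65536
  Step 7: search space = 65536 -> 32768
  Step 8: search space = 32768 -> 16384
  Step 9: search space = 16384 -> 8192
  Step 10: search space = 8192 -> 4096
  Step 11: search space = 4096 -> 2048
  Step 12: search space = 2048 -> 1024
  Step 13: search space = 1024 -> 512
  Step 14: search space = 512 -> 256
  Step 15: search space = 256 -> 128
  Step 16: search space = 128 -> 64
  Step 17: search space = 64 -> 32
  Step 18: search space = 32 -> 16
  Step 19: search space = 16 -> 8
  Step 20: search space = 8 -> 4
  Step 21: search space = 4 -> 2
  Step 22: search space = 2 -> 1
  Step 23: search space = 1 (final check)
Maximum comparisons = floor(log2(4194304)) + 1 = 22 + 1 = 23


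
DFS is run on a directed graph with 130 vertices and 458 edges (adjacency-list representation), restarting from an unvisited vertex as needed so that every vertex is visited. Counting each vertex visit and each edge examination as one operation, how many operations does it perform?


A full DFS traversal processes each vertex exactly once (push/pop on stack).
Each directed edge is examined once.
V = 130, E = 458
V + E = 588


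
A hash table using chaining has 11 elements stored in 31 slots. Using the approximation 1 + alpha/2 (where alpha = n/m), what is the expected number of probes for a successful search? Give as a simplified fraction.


Load factor alpha = n/m = 11/31
Expected probes = 1 + alpha/2 = 1 + 11/(2*31)
= 1 + 11/62
= 62/62 + 11/62
= 73/62


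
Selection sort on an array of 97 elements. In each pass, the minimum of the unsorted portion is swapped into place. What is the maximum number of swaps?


Selection sort performs one swap per pass:
  Pass 1: find min in positions 0 to 96, swap with position 0
  Pass 2: find min in positions 1 to 96, swap with position 1
  Pass 3: find min in positions 2 to 96, swap with position 2
  Pass 4: find min in positions 3 to 96, swap with position 3
  Pass 5: find min in positions 4 to 96, swap with position 4
  ... (91 more passes)
Total passes (and swaps) = n - 1 = 97 - 1 = 96
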